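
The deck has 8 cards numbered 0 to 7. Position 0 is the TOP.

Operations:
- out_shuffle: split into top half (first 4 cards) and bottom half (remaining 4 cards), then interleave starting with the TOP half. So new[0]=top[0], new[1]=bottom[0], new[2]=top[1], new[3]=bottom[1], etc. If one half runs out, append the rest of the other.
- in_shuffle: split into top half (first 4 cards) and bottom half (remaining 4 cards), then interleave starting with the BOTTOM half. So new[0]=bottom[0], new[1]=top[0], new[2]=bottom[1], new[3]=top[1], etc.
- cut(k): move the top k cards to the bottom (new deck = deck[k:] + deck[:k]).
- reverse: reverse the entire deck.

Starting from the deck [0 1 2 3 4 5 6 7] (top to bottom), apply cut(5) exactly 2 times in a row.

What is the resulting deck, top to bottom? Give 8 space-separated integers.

After op 1 (cut(5)): [5 6 7 0 1 2 3 4]
After op 2 (cut(5)): [2 3 4 5 6 7 0 1]

Answer: 2 3 4 5 6 7 0 1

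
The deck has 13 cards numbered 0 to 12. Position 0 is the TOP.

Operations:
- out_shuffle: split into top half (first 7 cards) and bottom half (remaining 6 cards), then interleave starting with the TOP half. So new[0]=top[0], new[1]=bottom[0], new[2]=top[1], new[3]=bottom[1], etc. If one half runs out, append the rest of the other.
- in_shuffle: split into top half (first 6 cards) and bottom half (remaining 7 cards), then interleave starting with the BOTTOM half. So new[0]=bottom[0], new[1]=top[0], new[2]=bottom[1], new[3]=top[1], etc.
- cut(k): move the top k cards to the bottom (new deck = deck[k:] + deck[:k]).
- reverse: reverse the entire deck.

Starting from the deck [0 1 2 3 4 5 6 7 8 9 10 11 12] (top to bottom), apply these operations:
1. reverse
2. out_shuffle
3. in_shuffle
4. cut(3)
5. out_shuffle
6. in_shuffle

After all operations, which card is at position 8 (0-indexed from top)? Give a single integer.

Answer: 7

Derivation:
After op 1 (reverse): [12 11 10 9 8 7 6 5 4 3 2 1 0]
After op 2 (out_shuffle): [12 5 11 4 10 3 9 2 8 1 7 0 6]
After op 3 (in_shuffle): [9 12 2 5 8 11 1 4 7 10 0 3 6]
After op 4 (cut(3)): [5 8 11 1 4 7 10 0 3 6 9 12 2]
After op 5 (out_shuffle): [5 0 8 3 11 6 1 9 4 12 7 2 10]
After op 6 (in_shuffle): [1 5 9 0 4 8 12 3 7 11 2 6 10]
Position 8: card 7.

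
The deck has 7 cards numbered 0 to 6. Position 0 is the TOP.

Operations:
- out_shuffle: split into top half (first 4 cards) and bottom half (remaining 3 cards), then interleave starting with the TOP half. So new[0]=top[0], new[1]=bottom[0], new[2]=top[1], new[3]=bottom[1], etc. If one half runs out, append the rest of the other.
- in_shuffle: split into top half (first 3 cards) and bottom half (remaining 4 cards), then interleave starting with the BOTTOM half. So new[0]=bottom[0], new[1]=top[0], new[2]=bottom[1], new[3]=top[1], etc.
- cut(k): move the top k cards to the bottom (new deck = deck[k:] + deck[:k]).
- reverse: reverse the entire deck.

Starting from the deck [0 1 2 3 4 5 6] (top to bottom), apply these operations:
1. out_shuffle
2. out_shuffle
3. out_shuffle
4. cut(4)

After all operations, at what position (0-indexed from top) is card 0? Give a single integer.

Answer: 3

Derivation:
After op 1 (out_shuffle): [0 4 1 5 2 6 3]
After op 2 (out_shuffle): [0 2 4 6 1 3 5]
After op 3 (out_shuffle): [0 1 2 3 4 5 6]
After op 4 (cut(4)): [4 5 6 0 1 2 3]
Card 0 is at position 3.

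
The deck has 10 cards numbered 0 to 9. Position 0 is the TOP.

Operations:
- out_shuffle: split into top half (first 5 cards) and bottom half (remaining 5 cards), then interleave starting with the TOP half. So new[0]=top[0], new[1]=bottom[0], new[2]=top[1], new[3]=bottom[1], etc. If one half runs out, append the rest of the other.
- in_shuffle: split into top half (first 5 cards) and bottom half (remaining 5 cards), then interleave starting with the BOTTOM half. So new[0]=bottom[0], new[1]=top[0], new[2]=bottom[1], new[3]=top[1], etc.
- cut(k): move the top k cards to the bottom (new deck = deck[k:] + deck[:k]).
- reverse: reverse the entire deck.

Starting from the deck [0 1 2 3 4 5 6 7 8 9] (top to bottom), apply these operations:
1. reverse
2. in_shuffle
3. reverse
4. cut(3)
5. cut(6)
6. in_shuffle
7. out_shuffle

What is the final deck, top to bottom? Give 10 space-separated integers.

After op 1 (reverse): [9 8 7 6 5 4 3 2 1 0]
After op 2 (in_shuffle): [4 9 3 8 2 7 1 6 0 5]
After op 3 (reverse): [5 0 6 1 7 2 8 3 9 4]
After op 4 (cut(3)): [1 7 2 8 3 9 4 5 0 6]
After op 5 (cut(6)): [4 5 0 6 1 7 2 8 3 9]
After op 6 (in_shuffle): [7 4 2 5 8 0 3 6 9 1]
After op 7 (out_shuffle): [7 0 4 3 2 6 5 9 8 1]

Answer: 7 0 4 3 2 6 5 9 8 1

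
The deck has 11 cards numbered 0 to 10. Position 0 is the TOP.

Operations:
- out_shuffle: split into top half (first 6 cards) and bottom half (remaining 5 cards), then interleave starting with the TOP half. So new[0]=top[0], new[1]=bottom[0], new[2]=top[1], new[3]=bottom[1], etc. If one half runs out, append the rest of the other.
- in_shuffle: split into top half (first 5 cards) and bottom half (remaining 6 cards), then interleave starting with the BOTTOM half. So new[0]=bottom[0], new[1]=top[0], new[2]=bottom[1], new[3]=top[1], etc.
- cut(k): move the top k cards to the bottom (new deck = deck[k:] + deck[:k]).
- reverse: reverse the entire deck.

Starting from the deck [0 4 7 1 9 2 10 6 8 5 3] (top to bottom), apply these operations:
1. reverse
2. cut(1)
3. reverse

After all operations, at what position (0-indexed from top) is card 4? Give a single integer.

Answer: 2

Derivation:
After op 1 (reverse): [3 5 8 6 10 2 9 1 7 4 0]
After op 2 (cut(1)): [5 8 6 10 2 9 1 7 4 0 3]
After op 3 (reverse): [3 0 4 7 1 9 2 10 6 8 5]
Card 4 is at position 2.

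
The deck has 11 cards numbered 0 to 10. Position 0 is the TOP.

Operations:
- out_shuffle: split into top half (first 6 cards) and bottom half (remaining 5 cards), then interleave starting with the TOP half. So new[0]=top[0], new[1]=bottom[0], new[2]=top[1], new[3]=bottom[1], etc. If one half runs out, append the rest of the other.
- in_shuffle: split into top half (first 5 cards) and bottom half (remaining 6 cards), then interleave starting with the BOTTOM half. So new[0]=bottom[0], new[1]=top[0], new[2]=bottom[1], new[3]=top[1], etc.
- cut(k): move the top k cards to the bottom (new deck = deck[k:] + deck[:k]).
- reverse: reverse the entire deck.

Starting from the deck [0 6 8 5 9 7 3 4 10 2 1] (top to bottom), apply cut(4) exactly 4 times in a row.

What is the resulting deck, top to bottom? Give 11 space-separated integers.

After op 1 (cut(4)): [9 7 3 4 10 2 1 0 6 8 5]
After op 2 (cut(4)): [10 2 1 0 6 8 5 9 7 3 4]
After op 3 (cut(4)): [6 8 5 9 7 3 4 10 2 1 0]
After op 4 (cut(4)): [7 3 4 10 2 1 0 6 8 5 9]

Answer: 7 3 4 10 2 1 0 6 8 5 9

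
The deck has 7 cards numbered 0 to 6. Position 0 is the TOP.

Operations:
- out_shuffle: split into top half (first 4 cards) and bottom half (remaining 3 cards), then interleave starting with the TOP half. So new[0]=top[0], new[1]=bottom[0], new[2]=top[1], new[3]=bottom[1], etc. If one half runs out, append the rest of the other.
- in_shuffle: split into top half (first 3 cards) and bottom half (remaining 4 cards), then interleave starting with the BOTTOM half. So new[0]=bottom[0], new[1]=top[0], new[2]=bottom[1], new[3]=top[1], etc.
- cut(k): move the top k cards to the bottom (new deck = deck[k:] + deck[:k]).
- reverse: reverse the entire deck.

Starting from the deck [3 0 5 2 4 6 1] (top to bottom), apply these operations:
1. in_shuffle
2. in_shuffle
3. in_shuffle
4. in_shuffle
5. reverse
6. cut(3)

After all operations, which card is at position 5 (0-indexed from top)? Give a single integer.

After op 1 (in_shuffle): [2 3 4 0 6 5 1]
After op 2 (in_shuffle): [0 2 6 3 5 4 1]
After op 3 (in_shuffle): [3 0 5 2 4 6 1]
After op 4 (in_shuffle): [2 3 4 0 6 5 1]
After op 5 (reverse): [1 5 6 0 4 3 2]
After op 6 (cut(3)): [0 4 3 2 1 5 6]
Position 5: card 5.

Answer: 5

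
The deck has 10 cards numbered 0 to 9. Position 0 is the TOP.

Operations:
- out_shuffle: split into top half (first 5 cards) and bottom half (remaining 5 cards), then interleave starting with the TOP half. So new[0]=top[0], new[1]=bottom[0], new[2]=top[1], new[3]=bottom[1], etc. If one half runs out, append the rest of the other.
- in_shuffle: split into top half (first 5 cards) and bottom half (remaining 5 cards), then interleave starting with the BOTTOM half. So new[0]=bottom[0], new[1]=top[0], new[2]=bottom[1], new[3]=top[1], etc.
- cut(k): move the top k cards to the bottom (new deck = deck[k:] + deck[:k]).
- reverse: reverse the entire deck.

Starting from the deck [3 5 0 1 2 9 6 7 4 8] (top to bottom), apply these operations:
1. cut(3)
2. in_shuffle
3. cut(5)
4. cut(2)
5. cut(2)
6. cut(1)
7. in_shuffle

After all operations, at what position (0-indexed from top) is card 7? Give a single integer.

Answer: 8

Derivation:
After op 1 (cut(3)): [1 2 9 6 7 4 8 3 5 0]
After op 2 (in_shuffle): [4 1 8 2 3 9 5 6 0 7]
After op 3 (cut(5)): [9 5 6 0 7 4 1 8 2 3]
After op 4 (cut(2)): [6 0 7 4 1 8 2 3 9 5]
After op 5 (cut(2)): [7 4 1 8 2 3 9 5 6 0]
After op 6 (cut(1)): [4 1 8 2 3 9 5 6 0 7]
After op 7 (in_shuffle): [9 4 5 1 6 8 0 2 7 3]
Card 7 is at position 8.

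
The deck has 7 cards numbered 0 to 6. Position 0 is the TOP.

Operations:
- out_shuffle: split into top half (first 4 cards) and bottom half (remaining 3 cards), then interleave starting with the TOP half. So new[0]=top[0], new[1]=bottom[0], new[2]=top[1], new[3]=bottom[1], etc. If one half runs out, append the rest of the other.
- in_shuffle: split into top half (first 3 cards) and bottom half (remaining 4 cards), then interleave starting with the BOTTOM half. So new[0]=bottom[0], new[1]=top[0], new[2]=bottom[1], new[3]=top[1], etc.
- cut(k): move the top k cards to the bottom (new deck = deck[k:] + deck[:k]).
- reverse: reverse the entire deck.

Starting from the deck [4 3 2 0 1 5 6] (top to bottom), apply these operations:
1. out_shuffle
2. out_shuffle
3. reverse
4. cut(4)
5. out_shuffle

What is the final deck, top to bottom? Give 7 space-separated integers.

After op 1 (out_shuffle): [4 1 3 5 2 6 0]
After op 2 (out_shuffle): [4 2 1 6 3 0 5]
After op 3 (reverse): [5 0 3 6 1 2 4]
After op 4 (cut(4)): [1 2 4 5 0 3 6]
After op 5 (out_shuffle): [1 0 2 3 4 6 5]

Answer: 1 0 2 3 4 6 5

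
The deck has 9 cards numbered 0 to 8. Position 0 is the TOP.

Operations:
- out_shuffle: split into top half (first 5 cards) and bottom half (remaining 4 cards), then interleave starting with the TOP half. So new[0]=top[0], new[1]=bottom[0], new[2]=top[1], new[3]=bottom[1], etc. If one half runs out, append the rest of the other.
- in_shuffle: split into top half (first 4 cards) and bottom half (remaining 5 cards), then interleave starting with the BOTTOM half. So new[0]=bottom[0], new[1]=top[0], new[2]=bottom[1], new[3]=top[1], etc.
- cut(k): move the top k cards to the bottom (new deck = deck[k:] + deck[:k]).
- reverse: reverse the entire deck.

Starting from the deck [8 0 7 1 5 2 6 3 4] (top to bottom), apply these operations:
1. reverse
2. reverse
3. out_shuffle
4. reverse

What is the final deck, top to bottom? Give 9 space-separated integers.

After op 1 (reverse): [4 3 6 2 5 1 7 0 8]
After op 2 (reverse): [8 0 7 1 5 2 6 3 4]
After op 3 (out_shuffle): [8 2 0 6 7 3 1 4 5]
After op 4 (reverse): [5 4 1 3 7 6 0 2 8]

Answer: 5 4 1 3 7 6 0 2 8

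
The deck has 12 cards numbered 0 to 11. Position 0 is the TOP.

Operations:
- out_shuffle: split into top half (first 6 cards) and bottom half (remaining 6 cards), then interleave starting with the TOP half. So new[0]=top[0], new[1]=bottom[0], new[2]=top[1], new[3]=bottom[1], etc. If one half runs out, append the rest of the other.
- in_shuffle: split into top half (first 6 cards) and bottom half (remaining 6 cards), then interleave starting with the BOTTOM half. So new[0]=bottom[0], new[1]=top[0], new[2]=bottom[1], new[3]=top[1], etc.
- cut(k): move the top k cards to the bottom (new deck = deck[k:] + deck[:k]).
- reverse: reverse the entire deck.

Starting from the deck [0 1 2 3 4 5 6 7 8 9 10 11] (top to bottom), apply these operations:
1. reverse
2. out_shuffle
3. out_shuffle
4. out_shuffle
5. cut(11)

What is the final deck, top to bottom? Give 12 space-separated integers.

After op 1 (reverse): [11 10 9 8 7 6 5 4 3 2 1 0]
After op 2 (out_shuffle): [11 5 10 4 9 3 8 2 7 1 6 0]
After op 3 (out_shuffle): [11 8 5 2 10 7 4 1 9 6 3 0]
After op 4 (out_shuffle): [11 4 8 1 5 9 2 6 10 3 7 0]
After op 5 (cut(11)): [0 11 4 8 1 5 9 2 6 10 3 7]

Answer: 0 11 4 8 1 5 9 2 6 10 3 7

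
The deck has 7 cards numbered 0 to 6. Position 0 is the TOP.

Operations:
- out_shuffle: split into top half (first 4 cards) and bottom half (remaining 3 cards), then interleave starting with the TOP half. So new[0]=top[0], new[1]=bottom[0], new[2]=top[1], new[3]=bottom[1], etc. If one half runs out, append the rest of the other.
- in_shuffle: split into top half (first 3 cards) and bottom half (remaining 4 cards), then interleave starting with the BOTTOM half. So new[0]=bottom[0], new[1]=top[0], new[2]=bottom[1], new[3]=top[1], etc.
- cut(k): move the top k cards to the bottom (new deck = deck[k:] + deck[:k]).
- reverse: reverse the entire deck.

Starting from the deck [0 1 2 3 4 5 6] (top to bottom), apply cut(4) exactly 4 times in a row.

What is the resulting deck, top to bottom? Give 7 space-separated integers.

Answer: 2 3 4 5 6 0 1

Derivation:
After op 1 (cut(4)): [4 5 6 0 1 2 3]
After op 2 (cut(4)): [1 2 3 4 5 6 0]
After op 3 (cut(4)): [5 6 0 1 2 3 4]
After op 4 (cut(4)): [2 3 4 5 6 0 1]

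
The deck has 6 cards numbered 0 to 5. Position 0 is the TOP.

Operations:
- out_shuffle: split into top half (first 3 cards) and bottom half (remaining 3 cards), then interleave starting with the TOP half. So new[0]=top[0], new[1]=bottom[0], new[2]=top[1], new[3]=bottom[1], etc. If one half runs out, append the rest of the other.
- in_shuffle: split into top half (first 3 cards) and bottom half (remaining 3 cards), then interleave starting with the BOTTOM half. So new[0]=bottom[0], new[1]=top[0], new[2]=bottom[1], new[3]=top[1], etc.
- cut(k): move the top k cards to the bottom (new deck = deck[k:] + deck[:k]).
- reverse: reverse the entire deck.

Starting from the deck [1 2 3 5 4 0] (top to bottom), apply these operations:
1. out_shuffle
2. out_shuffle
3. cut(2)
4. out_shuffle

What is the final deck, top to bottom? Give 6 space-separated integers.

Answer: 5 0 3 1 2 4

Derivation:
After op 1 (out_shuffle): [1 5 2 4 3 0]
After op 2 (out_shuffle): [1 4 5 3 2 0]
After op 3 (cut(2)): [5 3 2 0 1 4]
After op 4 (out_shuffle): [5 0 3 1 2 4]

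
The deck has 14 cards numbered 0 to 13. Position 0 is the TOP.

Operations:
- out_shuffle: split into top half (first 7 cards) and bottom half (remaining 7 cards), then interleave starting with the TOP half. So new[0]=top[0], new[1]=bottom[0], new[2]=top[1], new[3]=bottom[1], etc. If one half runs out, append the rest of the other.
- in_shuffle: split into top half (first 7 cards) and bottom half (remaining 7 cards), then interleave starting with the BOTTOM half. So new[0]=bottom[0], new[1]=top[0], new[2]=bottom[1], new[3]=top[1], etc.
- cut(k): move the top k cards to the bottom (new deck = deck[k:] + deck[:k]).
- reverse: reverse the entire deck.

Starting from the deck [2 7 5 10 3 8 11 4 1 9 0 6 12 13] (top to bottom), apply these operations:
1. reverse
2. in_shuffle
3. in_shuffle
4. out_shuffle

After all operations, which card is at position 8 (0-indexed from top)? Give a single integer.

Answer: 9

Derivation:
After op 1 (reverse): [13 12 6 0 9 1 4 11 8 3 10 5 7 2]
After op 2 (in_shuffle): [11 13 8 12 3 6 10 0 5 9 7 1 2 4]
After op 3 (in_shuffle): [0 11 5 13 9 8 7 12 1 3 2 6 4 10]
After op 4 (out_shuffle): [0 12 11 1 5 3 13 2 9 6 8 4 7 10]
Position 8: card 9.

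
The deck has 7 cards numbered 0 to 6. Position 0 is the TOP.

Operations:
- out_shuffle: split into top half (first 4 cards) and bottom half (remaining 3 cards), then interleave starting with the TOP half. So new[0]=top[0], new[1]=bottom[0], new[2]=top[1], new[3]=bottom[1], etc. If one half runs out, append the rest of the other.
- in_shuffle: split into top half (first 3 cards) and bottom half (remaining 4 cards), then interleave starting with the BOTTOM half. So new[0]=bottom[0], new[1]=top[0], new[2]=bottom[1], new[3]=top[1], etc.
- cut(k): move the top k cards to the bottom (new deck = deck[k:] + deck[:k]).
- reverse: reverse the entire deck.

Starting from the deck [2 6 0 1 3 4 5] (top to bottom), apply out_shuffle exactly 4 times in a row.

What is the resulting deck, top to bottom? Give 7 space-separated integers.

Answer: 2 3 6 4 0 5 1

Derivation:
After op 1 (out_shuffle): [2 3 6 4 0 5 1]
After op 2 (out_shuffle): [2 0 3 5 6 1 4]
After op 3 (out_shuffle): [2 6 0 1 3 4 5]
After op 4 (out_shuffle): [2 3 6 4 0 5 1]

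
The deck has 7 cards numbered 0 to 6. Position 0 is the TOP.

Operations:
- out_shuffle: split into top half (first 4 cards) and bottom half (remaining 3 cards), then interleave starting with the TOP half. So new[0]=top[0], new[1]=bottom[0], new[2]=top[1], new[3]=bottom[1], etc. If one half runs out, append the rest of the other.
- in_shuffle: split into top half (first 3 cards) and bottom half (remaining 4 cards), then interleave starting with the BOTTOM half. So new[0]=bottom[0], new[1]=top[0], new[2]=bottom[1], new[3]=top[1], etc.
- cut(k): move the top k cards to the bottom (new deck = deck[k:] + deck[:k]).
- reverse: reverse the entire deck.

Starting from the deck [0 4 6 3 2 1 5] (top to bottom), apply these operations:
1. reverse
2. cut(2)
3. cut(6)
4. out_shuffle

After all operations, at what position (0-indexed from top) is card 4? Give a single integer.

Answer: 1

Derivation:
After op 1 (reverse): [5 1 2 3 6 4 0]
After op 2 (cut(2)): [2 3 6 4 0 5 1]
After op 3 (cut(6)): [1 2 3 6 4 0 5]
After op 4 (out_shuffle): [1 4 2 0 3 5 6]
Card 4 is at position 1.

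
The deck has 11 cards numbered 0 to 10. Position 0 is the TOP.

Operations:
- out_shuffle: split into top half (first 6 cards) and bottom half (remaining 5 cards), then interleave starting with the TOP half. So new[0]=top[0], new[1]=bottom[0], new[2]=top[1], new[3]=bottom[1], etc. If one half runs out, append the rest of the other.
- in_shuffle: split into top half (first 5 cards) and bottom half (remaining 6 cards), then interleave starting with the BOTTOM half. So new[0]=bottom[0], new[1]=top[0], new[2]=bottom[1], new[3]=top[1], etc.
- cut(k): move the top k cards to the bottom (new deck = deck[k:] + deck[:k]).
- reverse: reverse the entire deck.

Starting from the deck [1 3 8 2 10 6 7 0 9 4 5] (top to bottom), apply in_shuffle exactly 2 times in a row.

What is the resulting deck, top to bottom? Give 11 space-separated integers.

After op 1 (in_shuffle): [6 1 7 3 0 8 9 2 4 10 5]
After op 2 (in_shuffle): [8 6 9 1 2 7 4 3 10 0 5]

Answer: 8 6 9 1 2 7 4 3 10 0 5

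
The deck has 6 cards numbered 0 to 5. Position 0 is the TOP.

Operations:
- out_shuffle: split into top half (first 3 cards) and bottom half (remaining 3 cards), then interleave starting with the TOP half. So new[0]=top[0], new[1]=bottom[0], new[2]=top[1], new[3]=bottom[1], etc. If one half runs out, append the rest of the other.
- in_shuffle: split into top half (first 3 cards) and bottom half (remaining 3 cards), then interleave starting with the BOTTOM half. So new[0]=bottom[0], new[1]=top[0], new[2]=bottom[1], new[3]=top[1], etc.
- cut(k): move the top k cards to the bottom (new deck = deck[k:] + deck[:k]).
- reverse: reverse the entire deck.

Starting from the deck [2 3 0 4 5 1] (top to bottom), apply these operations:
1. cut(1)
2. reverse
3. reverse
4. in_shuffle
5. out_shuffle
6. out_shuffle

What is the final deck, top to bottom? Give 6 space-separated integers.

After op 1 (cut(1)): [3 0 4 5 1 2]
After op 2 (reverse): [2 1 5 4 0 3]
After op 3 (reverse): [3 0 4 5 1 2]
After op 4 (in_shuffle): [5 3 1 0 2 4]
After op 5 (out_shuffle): [5 0 3 2 1 4]
After op 6 (out_shuffle): [5 2 0 1 3 4]

Answer: 5 2 0 1 3 4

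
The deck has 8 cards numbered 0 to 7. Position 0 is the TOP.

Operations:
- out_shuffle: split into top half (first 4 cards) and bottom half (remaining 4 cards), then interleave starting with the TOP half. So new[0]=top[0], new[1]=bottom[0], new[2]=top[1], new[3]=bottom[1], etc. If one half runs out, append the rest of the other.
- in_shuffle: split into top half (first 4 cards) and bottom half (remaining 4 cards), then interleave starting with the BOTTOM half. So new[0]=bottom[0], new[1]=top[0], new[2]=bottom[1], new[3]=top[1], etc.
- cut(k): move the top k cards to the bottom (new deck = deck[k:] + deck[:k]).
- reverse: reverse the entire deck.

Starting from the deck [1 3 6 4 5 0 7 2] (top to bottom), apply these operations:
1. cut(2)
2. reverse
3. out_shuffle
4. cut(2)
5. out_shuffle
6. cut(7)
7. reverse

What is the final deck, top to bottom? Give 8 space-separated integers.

Answer: 4 3 2 6 5 7 1 0

Derivation:
After op 1 (cut(2)): [6 4 5 0 7 2 1 3]
After op 2 (reverse): [3 1 2 7 0 5 4 6]
After op 3 (out_shuffle): [3 0 1 5 2 4 7 6]
After op 4 (cut(2)): [1 5 2 4 7 6 3 0]
After op 5 (out_shuffle): [1 7 5 6 2 3 4 0]
After op 6 (cut(7)): [0 1 7 5 6 2 3 4]
After op 7 (reverse): [4 3 2 6 5 7 1 0]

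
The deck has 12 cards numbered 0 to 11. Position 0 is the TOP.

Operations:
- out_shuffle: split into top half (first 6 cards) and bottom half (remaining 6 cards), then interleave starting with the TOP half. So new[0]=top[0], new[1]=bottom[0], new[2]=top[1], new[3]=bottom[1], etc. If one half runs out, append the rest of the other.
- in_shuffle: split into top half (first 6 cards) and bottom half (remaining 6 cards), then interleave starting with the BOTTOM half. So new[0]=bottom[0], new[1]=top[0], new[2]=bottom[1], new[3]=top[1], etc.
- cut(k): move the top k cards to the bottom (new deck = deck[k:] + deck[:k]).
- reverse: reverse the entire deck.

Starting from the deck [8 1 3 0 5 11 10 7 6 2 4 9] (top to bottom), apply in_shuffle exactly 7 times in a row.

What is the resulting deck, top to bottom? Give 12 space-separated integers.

After op 1 (in_shuffle): [10 8 7 1 6 3 2 0 4 5 9 11]
After op 2 (in_shuffle): [2 10 0 8 4 7 5 1 9 6 11 3]
After op 3 (in_shuffle): [5 2 1 10 9 0 6 8 11 4 3 7]
After op 4 (in_shuffle): [6 5 8 2 11 1 4 10 3 9 7 0]
After op 5 (in_shuffle): [4 6 10 5 3 8 9 2 7 11 0 1]
After op 6 (in_shuffle): [9 4 2 6 7 10 11 5 0 3 1 8]
After op 7 (in_shuffle): [11 9 5 4 0 2 3 6 1 7 8 10]

Answer: 11 9 5 4 0 2 3 6 1 7 8 10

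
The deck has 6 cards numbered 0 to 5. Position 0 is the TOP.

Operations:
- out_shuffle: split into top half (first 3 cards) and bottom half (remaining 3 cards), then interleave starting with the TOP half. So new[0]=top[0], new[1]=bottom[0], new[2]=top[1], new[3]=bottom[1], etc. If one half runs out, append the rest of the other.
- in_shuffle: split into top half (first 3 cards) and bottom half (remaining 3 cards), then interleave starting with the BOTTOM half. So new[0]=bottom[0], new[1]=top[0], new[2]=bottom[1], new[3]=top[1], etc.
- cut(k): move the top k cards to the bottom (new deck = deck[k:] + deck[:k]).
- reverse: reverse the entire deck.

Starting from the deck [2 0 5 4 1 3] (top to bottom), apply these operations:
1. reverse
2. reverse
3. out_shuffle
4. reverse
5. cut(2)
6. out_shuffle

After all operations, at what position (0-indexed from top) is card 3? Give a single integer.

After op 1 (reverse): [3 1 4 5 0 2]
After op 2 (reverse): [2 0 5 4 1 3]
After op 3 (out_shuffle): [2 4 0 1 5 3]
After op 4 (reverse): [3 5 1 0 4 2]
After op 5 (cut(2)): [1 0 4 2 3 5]
After op 6 (out_shuffle): [1 2 0 3 4 5]
Card 3 is at position 3.

Answer: 3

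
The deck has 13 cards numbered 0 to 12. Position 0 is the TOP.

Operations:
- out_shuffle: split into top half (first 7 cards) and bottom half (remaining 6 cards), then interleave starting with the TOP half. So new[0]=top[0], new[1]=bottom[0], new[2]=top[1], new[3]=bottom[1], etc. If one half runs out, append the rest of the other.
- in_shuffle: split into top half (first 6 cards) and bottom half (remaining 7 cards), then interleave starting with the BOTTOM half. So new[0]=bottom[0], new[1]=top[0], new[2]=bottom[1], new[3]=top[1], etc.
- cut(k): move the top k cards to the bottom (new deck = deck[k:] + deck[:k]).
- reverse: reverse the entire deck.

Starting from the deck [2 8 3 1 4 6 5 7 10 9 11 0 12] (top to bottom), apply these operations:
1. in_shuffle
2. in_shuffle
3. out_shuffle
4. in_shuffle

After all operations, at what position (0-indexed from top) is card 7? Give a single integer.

Answer: 8

Derivation:
After op 1 (in_shuffle): [5 2 7 8 10 3 9 1 11 4 0 6 12]
After op 2 (in_shuffle): [9 5 1 2 11 7 4 8 0 10 6 3 12]
After op 3 (out_shuffle): [9 8 5 0 1 10 2 6 11 3 7 12 4]
After op 4 (in_shuffle): [2 9 6 8 11 5 3 0 7 1 12 10 4]
Card 7 is at position 8.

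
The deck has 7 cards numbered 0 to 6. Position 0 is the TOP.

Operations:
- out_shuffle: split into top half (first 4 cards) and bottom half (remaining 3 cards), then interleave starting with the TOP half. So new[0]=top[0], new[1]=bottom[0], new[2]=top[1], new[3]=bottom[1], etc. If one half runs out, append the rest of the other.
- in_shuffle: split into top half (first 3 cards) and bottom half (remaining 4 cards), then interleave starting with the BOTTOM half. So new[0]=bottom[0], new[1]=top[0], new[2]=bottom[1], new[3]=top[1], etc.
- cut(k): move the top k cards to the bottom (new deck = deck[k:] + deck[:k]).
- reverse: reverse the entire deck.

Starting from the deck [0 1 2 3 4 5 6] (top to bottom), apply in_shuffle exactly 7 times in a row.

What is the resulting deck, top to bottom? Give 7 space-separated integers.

Answer: 3 0 4 1 5 2 6

Derivation:
After op 1 (in_shuffle): [3 0 4 1 5 2 6]
After op 2 (in_shuffle): [1 3 5 0 2 4 6]
After op 3 (in_shuffle): [0 1 2 3 4 5 6]
After op 4 (in_shuffle): [3 0 4 1 5 2 6]
After op 5 (in_shuffle): [1 3 5 0 2 4 6]
After op 6 (in_shuffle): [0 1 2 3 4 5 6]
After op 7 (in_shuffle): [3 0 4 1 5 2 6]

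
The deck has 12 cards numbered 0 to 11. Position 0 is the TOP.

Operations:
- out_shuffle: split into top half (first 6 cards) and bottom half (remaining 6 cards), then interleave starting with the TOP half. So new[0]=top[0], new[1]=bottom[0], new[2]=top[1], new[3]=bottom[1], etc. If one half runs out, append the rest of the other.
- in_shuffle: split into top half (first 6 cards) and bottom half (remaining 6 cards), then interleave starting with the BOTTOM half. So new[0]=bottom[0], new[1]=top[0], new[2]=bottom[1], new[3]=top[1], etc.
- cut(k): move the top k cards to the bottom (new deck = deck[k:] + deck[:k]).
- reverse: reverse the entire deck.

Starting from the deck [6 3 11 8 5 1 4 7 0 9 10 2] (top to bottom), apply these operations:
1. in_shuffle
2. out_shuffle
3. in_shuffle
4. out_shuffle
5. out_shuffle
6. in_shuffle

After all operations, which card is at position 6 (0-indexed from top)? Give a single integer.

After op 1 (in_shuffle): [4 6 7 3 0 11 9 8 10 5 2 1]
After op 2 (out_shuffle): [4 9 6 8 7 10 3 5 0 2 11 1]
After op 3 (in_shuffle): [3 4 5 9 0 6 2 8 11 7 1 10]
After op 4 (out_shuffle): [3 2 4 8 5 11 9 7 0 1 6 10]
After op 5 (out_shuffle): [3 9 2 7 4 0 8 1 5 6 11 10]
After op 6 (in_shuffle): [8 3 1 9 5 2 6 7 11 4 10 0]
Position 6: card 6.

Answer: 6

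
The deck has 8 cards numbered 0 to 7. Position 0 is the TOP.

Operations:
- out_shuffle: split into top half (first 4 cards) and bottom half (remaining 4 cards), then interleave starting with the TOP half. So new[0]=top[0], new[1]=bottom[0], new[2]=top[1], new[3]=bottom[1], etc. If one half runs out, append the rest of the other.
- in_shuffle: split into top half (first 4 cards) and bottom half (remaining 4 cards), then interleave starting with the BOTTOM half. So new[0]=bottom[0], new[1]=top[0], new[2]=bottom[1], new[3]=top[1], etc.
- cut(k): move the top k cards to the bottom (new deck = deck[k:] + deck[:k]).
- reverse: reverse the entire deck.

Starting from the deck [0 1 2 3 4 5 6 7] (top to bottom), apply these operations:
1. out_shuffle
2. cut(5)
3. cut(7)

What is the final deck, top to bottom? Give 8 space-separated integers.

Answer: 2 6 3 7 0 4 1 5

Derivation:
After op 1 (out_shuffle): [0 4 1 5 2 6 3 7]
After op 2 (cut(5)): [6 3 7 0 4 1 5 2]
After op 3 (cut(7)): [2 6 3 7 0 4 1 5]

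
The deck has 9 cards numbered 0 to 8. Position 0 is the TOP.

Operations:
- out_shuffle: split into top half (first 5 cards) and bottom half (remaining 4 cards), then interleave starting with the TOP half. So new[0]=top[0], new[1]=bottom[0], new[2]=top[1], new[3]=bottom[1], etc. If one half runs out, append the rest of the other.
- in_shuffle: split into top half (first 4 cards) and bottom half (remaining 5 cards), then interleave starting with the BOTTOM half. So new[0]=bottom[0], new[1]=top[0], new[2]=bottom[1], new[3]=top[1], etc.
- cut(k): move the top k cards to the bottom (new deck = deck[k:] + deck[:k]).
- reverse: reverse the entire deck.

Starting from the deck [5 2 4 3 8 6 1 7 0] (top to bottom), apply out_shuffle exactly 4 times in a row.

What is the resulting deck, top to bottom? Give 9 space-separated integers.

After op 1 (out_shuffle): [5 6 2 1 4 7 3 0 8]
After op 2 (out_shuffle): [5 7 6 3 2 0 1 8 4]
After op 3 (out_shuffle): [5 0 7 1 6 8 3 4 2]
After op 4 (out_shuffle): [5 8 0 3 7 4 1 2 6]

Answer: 5 8 0 3 7 4 1 2 6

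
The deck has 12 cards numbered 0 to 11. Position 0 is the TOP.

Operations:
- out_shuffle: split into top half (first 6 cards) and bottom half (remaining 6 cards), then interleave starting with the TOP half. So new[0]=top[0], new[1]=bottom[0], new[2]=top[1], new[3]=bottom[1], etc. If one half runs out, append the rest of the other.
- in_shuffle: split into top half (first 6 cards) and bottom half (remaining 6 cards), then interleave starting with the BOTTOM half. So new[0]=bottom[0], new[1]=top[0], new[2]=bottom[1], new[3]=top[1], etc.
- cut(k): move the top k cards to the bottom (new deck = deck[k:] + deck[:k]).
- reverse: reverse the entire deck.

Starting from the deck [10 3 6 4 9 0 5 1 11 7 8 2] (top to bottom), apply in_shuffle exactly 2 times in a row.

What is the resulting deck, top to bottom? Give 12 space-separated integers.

Answer: 7 5 4 10 8 1 9 3 2 11 0 6

Derivation:
After op 1 (in_shuffle): [5 10 1 3 11 6 7 4 8 9 2 0]
After op 2 (in_shuffle): [7 5 4 10 8 1 9 3 2 11 0 6]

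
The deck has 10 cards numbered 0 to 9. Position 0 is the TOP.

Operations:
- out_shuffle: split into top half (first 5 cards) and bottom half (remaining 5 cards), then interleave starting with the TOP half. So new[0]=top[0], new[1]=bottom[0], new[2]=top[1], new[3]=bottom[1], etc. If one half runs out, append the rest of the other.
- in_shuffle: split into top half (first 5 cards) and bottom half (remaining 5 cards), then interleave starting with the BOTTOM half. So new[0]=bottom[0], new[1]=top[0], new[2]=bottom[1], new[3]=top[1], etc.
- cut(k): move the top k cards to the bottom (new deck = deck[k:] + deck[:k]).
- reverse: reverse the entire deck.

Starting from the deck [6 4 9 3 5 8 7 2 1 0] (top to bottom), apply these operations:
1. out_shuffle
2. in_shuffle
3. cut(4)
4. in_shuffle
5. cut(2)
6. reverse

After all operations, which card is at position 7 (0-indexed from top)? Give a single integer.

After op 1 (out_shuffle): [6 8 4 7 9 2 3 1 5 0]
After op 2 (in_shuffle): [2 6 3 8 1 4 5 7 0 9]
After op 3 (cut(4)): [1 4 5 7 0 9 2 6 3 8]
After op 4 (in_shuffle): [9 1 2 4 6 5 3 7 8 0]
After op 5 (cut(2)): [2 4 6 5 3 7 8 0 9 1]
After op 6 (reverse): [1 9 0 8 7 3 5 6 4 2]
Position 7: card 6.

Answer: 6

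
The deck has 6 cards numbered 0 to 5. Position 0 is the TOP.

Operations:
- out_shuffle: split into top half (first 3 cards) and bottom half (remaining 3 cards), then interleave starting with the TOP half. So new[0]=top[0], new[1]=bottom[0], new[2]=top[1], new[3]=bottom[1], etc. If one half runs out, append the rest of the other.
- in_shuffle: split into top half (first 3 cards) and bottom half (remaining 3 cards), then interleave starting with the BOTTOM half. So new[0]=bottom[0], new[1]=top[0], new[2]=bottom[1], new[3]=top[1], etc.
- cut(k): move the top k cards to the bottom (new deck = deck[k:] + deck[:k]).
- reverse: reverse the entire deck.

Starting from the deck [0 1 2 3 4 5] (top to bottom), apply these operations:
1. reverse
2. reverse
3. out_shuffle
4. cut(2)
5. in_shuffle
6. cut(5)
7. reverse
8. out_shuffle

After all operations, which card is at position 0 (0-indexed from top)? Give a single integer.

After op 1 (reverse): [5 4 3 2 1 0]
After op 2 (reverse): [0 1 2 3 4 5]
After op 3 (out_shuffle): [0 3 1 4 2 5]
After op 4 (cut(2)): [1 4 2 5 0 3]
After op 5 (in_shuffle): [5 1 0 4 3 2]
After op 6 (cut(5)): [2 5 1 0 4 3]
After op 7 (reverse): [3 4 0 1 5 2]
After op 8 (out_shuffle): [3 1 4 5 0 2]
Position 0: card 3.

Answer: 3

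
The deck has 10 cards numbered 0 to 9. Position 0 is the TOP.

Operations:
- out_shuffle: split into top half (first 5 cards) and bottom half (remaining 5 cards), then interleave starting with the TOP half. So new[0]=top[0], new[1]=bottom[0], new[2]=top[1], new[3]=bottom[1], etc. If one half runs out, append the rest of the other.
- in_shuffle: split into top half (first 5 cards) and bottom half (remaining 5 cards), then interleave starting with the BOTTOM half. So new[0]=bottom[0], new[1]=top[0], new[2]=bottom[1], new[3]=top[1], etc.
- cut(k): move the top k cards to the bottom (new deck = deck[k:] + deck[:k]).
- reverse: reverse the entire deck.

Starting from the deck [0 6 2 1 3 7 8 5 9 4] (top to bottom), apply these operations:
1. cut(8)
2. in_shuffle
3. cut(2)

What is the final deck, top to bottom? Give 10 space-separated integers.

After op 1 (cut(8)): [9 4 0 6 2 1 3 7 8 5]
After op 2 (in_shuffle): [1 9 3 4 7 0 8 6 5 2]
After op 3 (cut(2)): [3 4 7 0 8 6 5 2 1 9]

Answer: 3 4 7 0 8 6 5 2 1 9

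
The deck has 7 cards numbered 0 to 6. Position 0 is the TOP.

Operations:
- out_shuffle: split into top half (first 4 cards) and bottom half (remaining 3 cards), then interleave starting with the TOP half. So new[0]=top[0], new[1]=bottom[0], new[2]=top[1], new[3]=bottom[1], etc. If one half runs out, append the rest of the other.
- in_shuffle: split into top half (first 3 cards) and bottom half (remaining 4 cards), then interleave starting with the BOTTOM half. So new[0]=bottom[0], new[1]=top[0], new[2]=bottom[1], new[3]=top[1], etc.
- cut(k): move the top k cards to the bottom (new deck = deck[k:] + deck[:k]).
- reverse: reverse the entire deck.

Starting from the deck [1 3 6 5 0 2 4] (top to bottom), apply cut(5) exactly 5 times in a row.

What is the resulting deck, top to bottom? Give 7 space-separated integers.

After op 1 (cut(5)): [2 4 1 3 6 5 0]
After op 2 (cut(5)): [5 0 2 4 1 3 6]
After op 3 (cut(5)): [3 6 5 0 2 4 1]
After op 4 (cut(5)): [4 1 3 6 5 0 2]
After op 5 (cut(5)): [0 2 4 1 3 6 5]

Answer: 0 2 4 1 3 6 5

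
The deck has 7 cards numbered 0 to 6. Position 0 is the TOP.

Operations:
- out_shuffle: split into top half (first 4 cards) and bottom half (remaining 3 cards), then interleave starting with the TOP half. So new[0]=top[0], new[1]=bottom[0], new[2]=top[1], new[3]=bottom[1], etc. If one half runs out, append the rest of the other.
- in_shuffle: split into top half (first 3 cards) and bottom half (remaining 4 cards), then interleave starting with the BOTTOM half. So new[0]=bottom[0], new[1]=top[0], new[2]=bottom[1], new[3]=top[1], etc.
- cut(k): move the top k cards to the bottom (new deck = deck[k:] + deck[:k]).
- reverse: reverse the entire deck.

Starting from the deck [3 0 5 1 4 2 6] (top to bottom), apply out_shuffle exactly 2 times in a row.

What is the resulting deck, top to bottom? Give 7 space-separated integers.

Answer: 3 5 4 6 0 1 2

Derivation:
After op 1 (out_shuffle): [3 4 0 2 5 6 1]
After op 2 (out_shuffle): [3 5 4 6 0 1 2]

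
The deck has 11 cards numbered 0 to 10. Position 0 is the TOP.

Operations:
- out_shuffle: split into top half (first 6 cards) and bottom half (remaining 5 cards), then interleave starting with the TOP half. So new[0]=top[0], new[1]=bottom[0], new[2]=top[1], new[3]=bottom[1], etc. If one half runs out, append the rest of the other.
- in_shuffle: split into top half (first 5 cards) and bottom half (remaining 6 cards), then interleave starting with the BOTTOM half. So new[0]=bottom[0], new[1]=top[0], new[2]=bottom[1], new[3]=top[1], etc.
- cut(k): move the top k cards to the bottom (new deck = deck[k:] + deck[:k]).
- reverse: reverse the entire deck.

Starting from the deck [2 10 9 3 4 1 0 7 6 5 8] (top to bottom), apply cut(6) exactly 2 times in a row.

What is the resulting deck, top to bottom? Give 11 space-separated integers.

Answer: 10 9 3 4 1 0 7 6 5 8 2

Derivation:
After op 1 (cut(6)): [0 7 6 5 8 2 10 9 3 4 1]
After op 2 (cut(6)): [10 9 3 4 1 0 7 6 5 8 2]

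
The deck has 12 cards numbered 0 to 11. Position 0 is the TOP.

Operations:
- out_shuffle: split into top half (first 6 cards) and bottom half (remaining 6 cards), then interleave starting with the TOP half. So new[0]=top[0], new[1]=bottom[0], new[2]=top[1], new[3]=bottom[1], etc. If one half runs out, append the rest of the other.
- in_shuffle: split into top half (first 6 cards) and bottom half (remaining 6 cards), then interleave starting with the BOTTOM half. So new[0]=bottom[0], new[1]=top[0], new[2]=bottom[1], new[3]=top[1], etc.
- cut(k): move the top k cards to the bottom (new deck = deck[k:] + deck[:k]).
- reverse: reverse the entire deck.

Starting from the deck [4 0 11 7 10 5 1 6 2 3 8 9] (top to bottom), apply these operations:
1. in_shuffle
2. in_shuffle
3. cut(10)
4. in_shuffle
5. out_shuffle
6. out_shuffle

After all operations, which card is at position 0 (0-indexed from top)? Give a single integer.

Answer: 8

Derivation:
After op 1 (in_shuffle): [1 4 6 0 2 11 3 7 8 10 9 5]
After op 2 (in_shuffle): [3 1 7 4 8 6 10 0 9 2 5 11]
After op 3 (cut(10)): [5 11 3 1 7 4 8 6 10 0 9 2]
After op 4 (in_shuffle): [8 5 6 11 10 3 0 1 9 7 2 4]
After op 5 (out_shuffle): [8 0 5 1 6 9 11 7 10 2 3 4]
After op 6 (out_shuffle): [8 11 0 7 5 10 1 2 6 3 9 4]
Position 0: card 8.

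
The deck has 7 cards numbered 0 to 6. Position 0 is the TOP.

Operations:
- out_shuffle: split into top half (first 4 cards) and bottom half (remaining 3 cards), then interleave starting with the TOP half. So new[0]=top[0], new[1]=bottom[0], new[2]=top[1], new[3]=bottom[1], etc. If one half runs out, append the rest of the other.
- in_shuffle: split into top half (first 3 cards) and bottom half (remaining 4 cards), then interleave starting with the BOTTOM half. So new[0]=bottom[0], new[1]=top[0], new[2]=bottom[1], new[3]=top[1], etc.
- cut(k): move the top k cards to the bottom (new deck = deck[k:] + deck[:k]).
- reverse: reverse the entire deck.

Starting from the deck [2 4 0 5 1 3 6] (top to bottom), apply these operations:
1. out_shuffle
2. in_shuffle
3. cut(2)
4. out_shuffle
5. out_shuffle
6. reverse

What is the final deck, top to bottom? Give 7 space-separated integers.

Answer: 3 4 1 2 5 6 0

Derivation:
After op 1 (out_shuffle): [2 1 4 3 0 6 5]
After op 2 (in_shuffle): [3 2 0 1 6 4 5]
After op 3 (cut(2)): [0 1 6 4 5 3 2]
After op 4 (out_shuffle): [0 5 1 3 6 2 4]
After op 5 (out_shuffle): [0 6 5 2 1 4 3]
After op 6 (reverse): [3 4 1 2 5 6 0]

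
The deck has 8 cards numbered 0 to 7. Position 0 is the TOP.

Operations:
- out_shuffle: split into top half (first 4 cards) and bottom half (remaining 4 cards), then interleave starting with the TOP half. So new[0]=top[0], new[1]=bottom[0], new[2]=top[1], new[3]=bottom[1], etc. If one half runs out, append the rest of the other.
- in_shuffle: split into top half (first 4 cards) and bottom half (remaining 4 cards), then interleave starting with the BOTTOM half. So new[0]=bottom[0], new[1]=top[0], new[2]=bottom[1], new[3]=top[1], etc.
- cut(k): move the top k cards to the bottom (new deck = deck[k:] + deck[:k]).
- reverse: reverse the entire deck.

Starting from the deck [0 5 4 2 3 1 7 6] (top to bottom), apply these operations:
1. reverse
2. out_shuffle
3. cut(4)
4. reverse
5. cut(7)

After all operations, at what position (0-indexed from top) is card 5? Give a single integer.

Answer: 7

Derivation:
After op 1 (reverse): [6 7 1 3 2 4 5 0]
After op 2 (out_shuffle): [6 2 7 4 1 5 3 0]
After op 3 (cut(4)): [1 5 3 0 6 2 7 4]
After op 4 (reverse): [4 7 2 6 0 3 5 1]
After op 5 (cut(7)): [1 4 7 2 6 0 3 5]
Card 5 is at position 7.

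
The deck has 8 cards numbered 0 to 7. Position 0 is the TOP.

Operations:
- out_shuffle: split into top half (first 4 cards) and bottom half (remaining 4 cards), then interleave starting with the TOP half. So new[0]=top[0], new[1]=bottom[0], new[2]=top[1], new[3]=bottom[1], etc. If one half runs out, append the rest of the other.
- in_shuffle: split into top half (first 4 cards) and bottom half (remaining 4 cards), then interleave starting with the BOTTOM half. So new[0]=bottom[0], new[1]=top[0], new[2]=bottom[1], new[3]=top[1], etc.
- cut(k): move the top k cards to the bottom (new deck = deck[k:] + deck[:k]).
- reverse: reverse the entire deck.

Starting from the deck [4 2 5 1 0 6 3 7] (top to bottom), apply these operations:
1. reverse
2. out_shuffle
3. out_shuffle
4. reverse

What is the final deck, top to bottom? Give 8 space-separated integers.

After op 1 (reverse): [7 3 6 0 1 5 2 4]
After op 2 (out_shuffle): [7 1 3 5 6 2 0 4]
After op 3 (out_shuffle): [7 6 1 2 3 0 5 4]
After op 4 (reverse): [4 5 0 3 2 1 6 7]

Answer: 4 5 0 3 2 1 6 7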